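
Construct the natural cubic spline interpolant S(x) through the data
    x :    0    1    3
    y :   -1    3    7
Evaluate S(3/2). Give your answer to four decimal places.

With m_i denoting the second derivative at x_i, h_i = 1, 2, and Δ_i = (y_(i+1) − y_i)/h_i = 4, 2:
  1·m_0 + 6·m_1 + 2·m_2 = 6(Δ_1 - Δ_0) = -12
Natural end conditions: m_0 = m_2 = 0.
Solving: m_0 = 0, m_1 = -2, m_2 = 0.
On [1, 3], S(x) = 3 + 10/3·(x - 1) - 1·(x - 1)² + 1/6·(x - 1)³.
With (x - 1) = 1/2: S(3/2) = 71/16.

4.4375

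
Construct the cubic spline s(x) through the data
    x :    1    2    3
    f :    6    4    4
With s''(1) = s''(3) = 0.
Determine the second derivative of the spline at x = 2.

With M_i denoting the second derivative at x_i, h_i = 1, 1, and Δ_i = (y_(i+1) − y_i)/h_i = -2, 0:
  1·M_0 + 4·M_1 + 1·M_2 = 6(Δ_1 - Δ_0) = 12
Natural end conditions: M_0 = M_2 = 0.
Hence M_0 = 0, M_1 = 3, M_2 = 0.

3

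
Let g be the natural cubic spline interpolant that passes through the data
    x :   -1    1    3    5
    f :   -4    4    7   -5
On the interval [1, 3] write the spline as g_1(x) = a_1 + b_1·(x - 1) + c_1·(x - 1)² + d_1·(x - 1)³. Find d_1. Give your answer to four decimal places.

-0.4167

With m_i denoting the second derivative at x_i, h_i = 2, 2, 2, and Δ_i = (y_(i+1) − y_i)/h_i = 4, 3/2, -6:
  2·m_0 + 8·m_1 + 2·m_2 = 6(Δ_1 - Δ_0) = -15
  2·m_1 + 8·m_2 + 2·m_3 = 6(Δ_2 - Δ_1) = -45
Natural end conditions: m_0 = m_3 = 0.
Solving the tridiagonal system: m_0 = 0, m_1 = -1/2, m_2 = -11/2, m_3 = 0.
On [1, 3], with g_1(x) = a_1 + b_1·(x - 1) + c_1·(x - 1)² + d_1·(x - 1)³: c_1 = m_1/2 = -1/4, d_1 = (m_2 - m_1)/(6h_1) = -5/12, b_1 = Δ_1 - h_1(2m_1 + m_2)/6 = 11/3.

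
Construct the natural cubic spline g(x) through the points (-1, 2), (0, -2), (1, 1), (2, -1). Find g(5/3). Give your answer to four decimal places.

With σ_i denoting the second derivative at x_i, h_i = 1, 1, 1, and Δ_i = (y_(i+1) − y_i)/h_i = -4, 3, -2:
  1·σ_0 + 4·σ_1 + 1·σ_2 = 6(Δ_1 - Δ_0) = 42
  1·σ_1 + 4·σ_2 + 1·σ_3 = 6(Δ_2 - Δ_1) = -30
Natural end conditions: σ_0 = σ_3 = 0.
Solving the tridiagonal system: σ_0 = 0, σ_1 = 66/5, σ_2 = -54/5, σ_3 = 0.
On [1, 2], g(x) = 1 + 8/5·(x - 1) - 27/5·(x - 1)² + 9/5·(x - 1)³.
With (x - 1) = 2/3: g(5/3) = 1/5.

0.2000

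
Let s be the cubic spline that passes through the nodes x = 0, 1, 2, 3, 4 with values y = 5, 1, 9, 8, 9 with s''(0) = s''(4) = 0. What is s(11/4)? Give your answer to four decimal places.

8.6300

Let σ_i = s''(x_i). Step sizes h_i = 1, 1, 1, 1; slopes of the chords Δ_i = (y_(i+1) - y_i)/h_i = -4, 8, -1, 1.
  1·σ_0 + 4·σ_1 + 1·σ_2 = 6(Δ_1 - Δ_0) = 72
  1·σ_1 + 4·σ_2 + 1·σ_3 = 6(Δ_2 - Δ_1) = -54
  1·σ_2 + 4·σ_3 + 1·σ_4 = 6(Δ_3 - Δ_2) = 12
Natural end conditions: σ_0 = σ_4 = 0.
Solving: σ_0 = 0, σ_1 = 327/14, σ_2 = -150/7, σ_3 = 117/14, σ_4 = 0.
On [2, 3], s(x) = 9 + 19/4·(x - 2) - 75/7·(x - 2)² + 139/28·(x - 2)³.
With (x - 2) = 3/4: s(11/4) = 15465/1792.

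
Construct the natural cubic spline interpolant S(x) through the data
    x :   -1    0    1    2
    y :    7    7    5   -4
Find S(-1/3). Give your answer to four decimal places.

7.0247

Put M_i = S'' at the i-th knot. Here h = (1, 1, 1) and Δ = (0, -2, -9), so the interior equations h_(i-1)·M_(i-1) + 2(h_(i-1)+h_i)·M_i + h_i·M_(i+1) = 6(Δ_i − Δ_(i-1)) read
  1·M_0 + 4·M_1 + 1·M_2 = 6(Δ_1 - Δ_0) = -12
  1·M_1 + 4·M_2 + 1·M_3 = 6(Δ_2 - Δ_1) = -42
Natural end conditions: M_0 = M_3 = 0.
Solving: M_0 = 0, M_1 = -2/5, M_2 = -52/5, M_3 = 0.
On [-1, 0], S(x) = 7 + 1/15·(x + 1) + 0·(x + 1)² - 1/15·(x + 1)³.
With (x + 1) = 2/3: S(-1/3) = 569/81.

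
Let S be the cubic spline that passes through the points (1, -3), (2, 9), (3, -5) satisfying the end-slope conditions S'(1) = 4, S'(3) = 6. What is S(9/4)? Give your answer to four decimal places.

Let σ_i = S''(x_i). Step sizes h_i = 1, 1; slopes of the chords Δ_i = (y_(i+1) - y_i)/h_i = 12, -14.
  1·σ_0 + 4·σ_1 + 1·σ_2 = 6(Δ_1 - Δ_0) = -156
Clamped end conditions give two more equations: 2h_0·σ_0 + h_0·σ_1 = 6(Δ_0 - S'(1)) = 48 and h_1·σ_1 + 2h_1·σ_2 = 6(S'(3) - Δ_1) = 120.
Solving the tridiagonal system: σ_0 = 64, σ_1 = -80, σ_2 = 100.
On [2, 3], S(x) = 9 - 4·(x - 2) - 40·(x - 2)² + 30·(x - 2)³.
With (x - 2) = 1/4: S(9/4) = 191/32.

5.9688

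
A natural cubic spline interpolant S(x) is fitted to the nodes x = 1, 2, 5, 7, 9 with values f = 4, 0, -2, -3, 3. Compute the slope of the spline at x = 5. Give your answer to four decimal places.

-0.5566

Put M_i = S'' at the i-th knot. Here h = (1, 3, 2, 2) and Δ = (-4, -2/3, -1/2, 3), so the interior equations h_(i-1)·M_(i-1) + 2(h_(i-1)+h_i)·M_i + h_i·M_(i+1) = 6(Δ_i − Δ_(i-1)) read
  1·M_0 + 8·M_1 + 3·M_2 = 6(Δ_1 - Δ_0) = 20
  3·M_1 + 10·M_2 + 2·M_3 = 6(Δ_2 - Δ_1) = 1
  2·M_2 + 8·M_3 + 2·M_4 = 6(Δ_3 - Δ_2) = 21
Natural end conditions: M_0 = M_4 = 0.
Forward elimination and back-substitution give M_0 = 0, M_1 = 811/268, M_2 = -94/67, M_3 = 1595/536, M_4 = 0.
On [5, 7], S'(x) = b_2 + 2c_2·(x - 5) + 3d_2·(x - 5)² with b_2 = Δ_2 - h_2(2M_2 + M_3)/6 = -895/1608, c_2 = M_2/2 = -47/67, d_2 = (M_3 - M_2)/(6h_2) = 2347/6432. So S'(5) = -895/1608.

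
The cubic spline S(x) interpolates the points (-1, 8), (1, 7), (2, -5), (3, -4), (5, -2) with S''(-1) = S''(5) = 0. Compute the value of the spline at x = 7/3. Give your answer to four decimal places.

-5.9725

With σ_i denoting the second derivative at x_i, h_i = 2, 1, 1, 2, and Δ_i = (y_(i+1) − y_i)/h_i = -1/2, -12, 1, 1:
  2·σ_0 + 6·σ_1 + 1·σ_2 = 6(Δ_1 - Δ_0) = -69
  1·σ_1 + 4·σ_2 + 1·σ_3 = 6(Δ_2 - Δ_1) = 78
  1·σ_2 + 6·σ_3 + 2·σ_4 = 6(Δ_3 - Δ_2) = 0
Natural end conditions: σ_0 = σ_4 = 0.
Solving the tridiagonal system: σ_0 = 0, σ_1 = -685/44, σ_2 = 537/22, σ_3 = -179/44, σ_4 = 0.
On [2, 3], S(x) = -5 - 155/24·(x - 2) + 537/44·(x - 2)² - 1253/264·(x - 2)³.
With (x - 2) = 1/3: S(7/3) = -10643/1782.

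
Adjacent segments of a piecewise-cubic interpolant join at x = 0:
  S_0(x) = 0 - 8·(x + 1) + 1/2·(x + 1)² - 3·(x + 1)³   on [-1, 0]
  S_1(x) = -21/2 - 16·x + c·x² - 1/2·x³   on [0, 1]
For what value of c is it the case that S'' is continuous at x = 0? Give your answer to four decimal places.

S_0''(x) = 1 - 18·(x + 1), so S_0''(0) = -17. On the right, S_1''(0) = 2c, so c = -17/2.

-8.5000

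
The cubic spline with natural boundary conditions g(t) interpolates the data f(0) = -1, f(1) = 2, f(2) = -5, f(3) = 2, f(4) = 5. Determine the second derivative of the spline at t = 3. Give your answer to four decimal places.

-13.5000

Let m_i = g''(x_i). Step sizes h_i = 1, 1, 1, 1; slopes of the chords Δ_i = (y_(i+1) - y_i)/h_i = 3, -7, 7, 3.
  1·m_0 + 4·m_1 + 1·m_2 = 6(Δ_1 - Δ_0) = -60
  1·m_1 + 4·m_2 + 1·m_3 = 6(Δ_2 - Δ_1) = 84
  1·m_2 + 4·m_3 + 1·m_4 = 6(Δ_3 - Δ_2) = -24
Natural end conditions: m_0 = m_4 = 0.
Solving the tridiagonal system: m_0 = 0, m_1 = -45/2, m_2 = 30, m_3 = -27/2, m_4 = 0.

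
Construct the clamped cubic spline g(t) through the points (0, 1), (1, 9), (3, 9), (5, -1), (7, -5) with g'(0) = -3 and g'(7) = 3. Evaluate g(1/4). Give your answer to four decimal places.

With M_i denoting the second derivative at x_i, h_i = 1, 2, 2, 2, and Δ_i = (y_(i+1) − y_i)/h_i = 8, 0, -5, -2:
  1·M_0 + 6·M_1 + 2·M_2 = 6(Δ_1 - Δ_0) = -48
  2·M_1 + 8·M_2 + 2·M_3 = 6(Δ_2 - Δ_1) = -30
  2·M_2 + 8·M_3 + 2·M_4 = 6(Δ_3 - Δ_2) = 18
Clamped end conditions give two more equations: 2h_0·M_0 + h_0·M_1 = 6(Δ_0 - g'(0)) = 66 and h_3·M_3 + 2h_3·M_4 = 6(g'(7) - Δ_3) = 30.
Solving: M_0 = 1734/43, M_1 = -630/43, M_2 = -9/43, M_3 = 21/43, M_4 = 312/43.
On [0, 1], g(t) = 1 - 3·t + 867/43·t² - 394/43·t³.
With t = 1/4: g(1/4) = 1881/1376.

1.3670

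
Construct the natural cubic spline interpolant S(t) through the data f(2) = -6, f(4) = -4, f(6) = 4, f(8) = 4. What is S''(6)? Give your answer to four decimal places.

Write m_i for S''(x_i). With h_i = 2, 2, 2 and divided differences Δ_i = 1, 4, 0, the continuity of S' gives the tridiagonal system
  2·m_0 + 8·m_1 + 2·m_2 = 6(Δ_1 - Δ_0) = 18
  2·m_1 + 8·m_2 + 2·m_3 = 6(Δ_2 - Δ_1) = -24
Natural end conditions: m_0 = m_3 = 0.
Hence m_0 = 0, m_1 = 16/5, m_2 = -19/5, m_3 = 0.

-3.8000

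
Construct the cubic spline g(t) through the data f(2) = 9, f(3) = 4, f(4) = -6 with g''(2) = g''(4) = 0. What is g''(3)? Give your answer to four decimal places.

Put σ_i = g'' at the i-th knot. Here h = (1, 1) and Δ = (-5, -10), so the interior equations h_(i-1)·σ_(i-1) + 2(h_(i-1)+h_i)·σ_i + h_i·σ_(i+1) = 6(Δ_i − Δ_(i-1)) read
  1·σ_0 + 4·σ_1 + 1·σ_2 = 6(Δ_1 - Δ_0) = -30
Natural end conditions: σ_0 = σ_2 = 0.
Solving the tridiagonal system: σ_0 = 0, σ_1 = -15/2, σ_2 = 0.

-7.5000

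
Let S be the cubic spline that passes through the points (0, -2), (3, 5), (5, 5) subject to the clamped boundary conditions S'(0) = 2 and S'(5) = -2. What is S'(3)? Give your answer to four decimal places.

1.6000

Let σ_i = S''(x_i). Step sizes h_i = 3, 2; slopes of the chords Δ_i = (y_(i+1) - y_i)/h_i = 7/3, 0.
  3·σ_0 + 10·σ_1 + 2·σ_2 = 6(Δ_1 - Δ_0) = -14
Clamped end conditions give two more equations: 2h_0·σ_0 + h_0·σ_1 = 6(Δ_0 - S'(0)) = 2 and h_1·σ_1 + 2h_1·σ_2 = 6(S'(5) - Δ_1) = -12.
Solving: σ_0 = 14/15, σ_1 = -6/5, σ_2 = -12/5.
On [3, 5], S'(t) = b_1 + 2c_1·(t - 3) + 3d_1·(t - 3)² with b_1 = Δ_1 - h_1(2σ_1 + σ_2)/6 = 8/5, c_1 = σ_1/2 = -3/5, d_1 = (σ_2 - σ_1)/(6h_1) = -1/10. So S'(3) = 8/5.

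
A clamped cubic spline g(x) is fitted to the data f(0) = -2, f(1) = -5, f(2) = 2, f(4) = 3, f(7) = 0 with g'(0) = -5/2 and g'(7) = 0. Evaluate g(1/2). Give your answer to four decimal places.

Write σ_i for g''(x_i). With h_i = 1, 1, 2, 3 and divided differences Δ_i = -3, 7, 1/2, -1, the continuity of g' gives the tridiagonal system
  1·σ_0 + 4·σ_1 + 1·σ_2 = 6(Δ_1 - Δ_0) = 60
  1·σ_1 + 6·σ_2 + 2·σ_3 = 6(Δ_2 - Δ_1) = -39
  2·σ_2 + 10·σ_3 + 3·σ_4 = 6(Δ_3 - Δ_2) = -9
Clamped end conditions give two more equations: 2h_0·σ_0 + h_0·σ_1 = 6(Δ_0 - g'(0)) = -3 and h_3·σ_3 + 2h_3·σ_4 = 6(g'(7) - Δ_3) = 6.
Forward elimination and back-substitution give σ_0 = -47/4, σ_1 = 41/2, σ_2 = -41/4, σ_3 = 1, σ_4 = 1/2.
On [0, 1], g(x) = -2 - 5/2·x - 47/8·x² + 43/8·x³.
With x = 1/2: g(1/2) = -259/64.

-4.0469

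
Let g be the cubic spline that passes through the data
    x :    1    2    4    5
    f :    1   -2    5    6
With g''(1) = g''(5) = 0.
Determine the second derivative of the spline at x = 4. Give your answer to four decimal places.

Write m_i for g''(x_i). With h_i = 1, 2, 1 and divided differences Δ_i = -3, 7/2, 1, the continuity of g' gives the tridiagonal system
  1·m_0 + 6·m_1 + 2·m_2 = 6(Δ_1 - Δ_0) = 39
  2·m_1 + 6·m_2 + 1·m_3 = 6(Δ_2 - Δ_1) = -15
Natural end conditions: m_0 = m_3 = 0.
Hence m_0 = 0, m_1 = 33/4, m_2 = -21/4, m_3 = 0.

-5.2500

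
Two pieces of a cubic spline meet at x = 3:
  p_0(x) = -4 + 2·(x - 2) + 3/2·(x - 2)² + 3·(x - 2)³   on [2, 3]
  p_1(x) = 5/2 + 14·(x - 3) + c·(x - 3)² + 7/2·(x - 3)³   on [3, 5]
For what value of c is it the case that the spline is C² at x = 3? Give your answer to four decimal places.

p_0''(x) = 3 + 18·(x - 2), so p_0''(3) = 21. On the right, p_1''(3) = 2c, so c = 21/2.

10.5000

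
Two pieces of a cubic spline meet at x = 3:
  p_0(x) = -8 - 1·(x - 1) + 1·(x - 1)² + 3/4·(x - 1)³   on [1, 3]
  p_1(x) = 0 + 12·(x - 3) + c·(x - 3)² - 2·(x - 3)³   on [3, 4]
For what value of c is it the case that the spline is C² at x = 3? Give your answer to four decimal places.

p_0''(x) = 2 + 9/2·(x - 1), so p_0''(3) = 11. On the right, p_1''(3) = 2c, so c = 11/2.

5.5000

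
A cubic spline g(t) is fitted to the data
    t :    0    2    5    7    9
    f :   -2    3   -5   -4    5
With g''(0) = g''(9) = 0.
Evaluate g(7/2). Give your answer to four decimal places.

Let σ_i = g''(x_i). Step sizes h_i = 2, 3, 2, 2; slopes of the chords Δ_i = (y_(i+1) - y_i)/h_i = 5/2, -8/3, 1/2, 9/2.
  2·σ_0 + 10·σ_1 + 3·σ_2 = 6(Δ_1 - Δ_0) = -31
  3·σ_1 + 10·σ_2 + 2·σ_3 = 6(Δ_2 - Δ_1) = 19
  2·σ_2 + 8·σ_3 + 2·σ_4 = 6(Δ_3 - Δ_2) = 24
Natural end conditions: σ_0 = σ_4 = 0.
Solving the tridiagonal system: σ_0 = 0, σ_1 = -667/172, σ_2 = 223/86, σ_3 = 809/344, σ_4 = 0.
On [2, 5], g(t) = 3 - 11/129·(t - 2) - 667/344·(t - 2)² + 371/1032·(t - 2)³.
With (t - 2) = 3/2: g(7/2) = -763/2752.

-0.2773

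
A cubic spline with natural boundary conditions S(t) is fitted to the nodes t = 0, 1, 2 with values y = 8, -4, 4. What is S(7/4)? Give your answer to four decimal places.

Write M_i for S''(x_i). With h_i = 1, 1 and divided differences Δ_i = -12, 8, the continuity of S' gives the tridiagonal system
  1·M_0 + 4·M_1 + 1·M_2 = 6(Δ_1 - Δ_0) = 120
Natural end conditions: M_0 = M_2 = 0.
Hence M_0 = 0, M_1 = 30, M_2 = 0.
On [1, 2], S(t) = -4 - 2·(t - 1) + 15·(t - 1)² - 5·(t - 1)³.
With (t - 1) = 3/4: S(7/4) = 53/64.

0.8281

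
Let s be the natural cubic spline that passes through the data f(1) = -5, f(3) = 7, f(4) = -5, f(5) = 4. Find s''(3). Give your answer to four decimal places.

Put M_i = s'' at the i-th knot. Here h = (2, 1, 1) and Δ = (6, -12, 9), so the interior equations h_(i-1)·M_(i-1) + 2(h_(i-1)+h_i)·M_i + h_i·M_(i+1) = 6(Δ_i − Δ_(i-1)) read
  2·M_0 + 6·M_1 + 1·M_2 = 6(Δ_1 - Δ_0) = -108
  1·M_1 + 4·M_2 + 1·M_3 = 6(Δ_2 - Δ_1) = 126
Natural end conditions: M_0 = M_3 = 0.
Hence M_0 = 0, M_1 = -558/23, M_2 = 864/23, M_3 = 0.

-24.2609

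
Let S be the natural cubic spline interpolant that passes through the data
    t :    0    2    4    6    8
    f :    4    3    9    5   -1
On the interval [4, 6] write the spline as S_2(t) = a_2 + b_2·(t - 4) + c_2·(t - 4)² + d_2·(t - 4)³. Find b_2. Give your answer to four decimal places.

Put m_i = S'' at the i-th knot. Here h = (2, 2, 2, 2) and Δ = (-1/2, 3, -2, -3), so the interior equations h_(i-1)·m_(i-1) + 2(h_(i-1)+h_i)·m_i + h_i·m_(i+1) = 6(Δ_i − Δ_(i-1)) read
  2·m_0 + 8·m_1 + 2·m_2 = 6(Δ_1 - Δ_0) = 21
  2·m_1 + 8·m_2 + 2·m_3 = 6(Δ_2 - Δ_1) = -30
  2·m_2 + 8·m_3 + 2·m_4 = 6(Δ_3 - Δ_2) = -6
Natural end conditions: m_0 = m_4 = 0.
Solving: m_0 = 0, m_1 = 429/112, m_2 = -135/28, m_3 = 51/112, m_4 = 0.
On [4, 6], with S_2(t) = a_2 + b_2·(t - 4) + c_2·(t - 4)² + d_2·(t - 4)³: c_2 = m_2/2 = -135/56, d_2 = (m_3 - m_2)/(6h_2) = 197/448, b_2 = Δ_2 - h_2(2m_2 + m_3)/6 = 17/16.

1.0625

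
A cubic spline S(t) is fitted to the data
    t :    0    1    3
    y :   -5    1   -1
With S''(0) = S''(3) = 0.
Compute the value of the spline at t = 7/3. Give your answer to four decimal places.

Put σ_i = S'' at the i-th knot. Here h = (1, 2) and Δ = (6, -1), so the interior equations h_(i-1)·σ_(i-1) + 2(h_(i-1)+h_i)·σ_i + h_i·σ_(i+1) = 6(Δ_i − Δ_(i-1)) read
  1·σ_0 + 6·σ_1 + 2·σ_2 = 6(Δ_1 - Δ_0) = -42
Natural end conditions: σ_0 = σ_2 = 0.
Solving: σ_0 = 0, σ_1 = -7, σ_2 = 0.
On [1, 3], S(t) = 1 + 11/3·(t - 1) - 7/2·(t - 1)² + 7/12·(t - 1)³.
With (t - 1) = 4/3: S(7/3) = 85/81.

1.0494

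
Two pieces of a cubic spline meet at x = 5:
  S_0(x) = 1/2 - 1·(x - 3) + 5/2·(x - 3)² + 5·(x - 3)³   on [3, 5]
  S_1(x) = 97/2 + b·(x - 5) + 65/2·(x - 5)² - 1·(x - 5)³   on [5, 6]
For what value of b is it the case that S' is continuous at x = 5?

S_0'(x) = -1 + 5·(x - 3) + 15·(x - 3)², so S_0'(5) = 69. On the right, S_1'(5) = b, so b = 69.

69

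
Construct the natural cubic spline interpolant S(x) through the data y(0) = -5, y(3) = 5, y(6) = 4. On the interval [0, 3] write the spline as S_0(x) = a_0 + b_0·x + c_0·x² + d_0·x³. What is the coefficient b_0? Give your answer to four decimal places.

Let m_i = S''(x_i). Step sizes h_i = 3, 3; slopes of the chords Δ_i = (y_(i+1) - y_i)/h_i = 10/3, -1/3.
  3·m_0 + 12·m_1 + 3·m_2 = 6(Δ_1 - Δ_0) = -22
Natural end conditions: m_0 = m_2 = 0.
Forward elimination and back-substitution give m_0 = 0, m_1 = -11/6, m_2 = 0.
On [0, 3], with S_0(x) = a_0 + b_0·x + c_0·x² + d_0·x³: c_0 = m_0/2 = 0, d_0 = (m_1 - m_0)/(6h_0) = -11/108, b_0 = Δ_0 - h_0(2m_0 + m_1)/6 = 17/4.

4.2500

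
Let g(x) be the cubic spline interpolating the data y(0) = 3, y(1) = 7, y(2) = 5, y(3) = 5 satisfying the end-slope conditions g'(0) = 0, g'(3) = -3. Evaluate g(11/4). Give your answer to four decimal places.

5.3656

Write σ_i for g''(x_i). With h_i = 1, 1, 1 and divided differences Δ_i = 4, -2, 0, the continuity of g' gives the tridiagonal system
  1·σ_0 + 4·σ_1 + 1·σ_2 = 6(Δ_1 - Δ_0) = -36
  1·σ_1 + 4·σ_2 + 1·σ_3 = 6(Δ_2 - Δ_1) = 12
Clamped end conditions give two more equations: 2h_0·σ_0 + h_0·σ_1 = 6(Δ_0 - g'(0)) = 24 and h_2·σ_2 + 2h_2·σ_3 = 6(g'(3) - Δ_2) = -18.
Forward elimination and back-substitution give σ_0 = 102/5, σ_1 = -84/5, σ_2 = 54/5, σ_3 = -72/5.
On [2, 3], g(x) = 5 - 6/5·(x - 2) + 27/5·(x - 2)² - 21/5·(x - 2)³.
With (x - 2) = 3/4: g(11/4) = 1717/320.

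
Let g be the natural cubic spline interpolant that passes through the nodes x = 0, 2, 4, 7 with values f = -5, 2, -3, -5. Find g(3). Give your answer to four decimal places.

0.2303

Put σ_i = g'' at the i-th knot. Here h = (2, 2, 3) and Δ = (7/2, -5/2, -2/3), so the interior equations h_(i-1)·σ_(i-1) + 2(h_(i-1)+h_i)·σ_i + h_i·σ_(i+1) = 6(Δ_i − Δ_(i-1)) read
  2·σ_0 + 8·σ_1 + 2·σ_2 = 6(Δ_1 - Δ_0) = -36
  2·σ_1 + 10·σ_2 + 3·σ_3 = 6(Δ_2 - Δ_1) = 11
Natural end conditions: σ_0 = σ_3 = 0.
Hence σ_0 = 0, σ_1 = -191/38, σ_2 = 40/19, σ_3 = 0.
On [2, 4], g(x) = 2 + 17/114·(x - 2) - 191/76·(x - 2)² + 271/456·(x - 2)³.
With (x - 2) = 1: g(3) = 35/152.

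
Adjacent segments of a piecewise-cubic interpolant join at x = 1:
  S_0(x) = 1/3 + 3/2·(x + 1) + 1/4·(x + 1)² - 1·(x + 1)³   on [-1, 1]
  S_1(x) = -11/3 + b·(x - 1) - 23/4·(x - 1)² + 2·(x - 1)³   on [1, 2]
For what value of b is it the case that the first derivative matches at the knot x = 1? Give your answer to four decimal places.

S_0'(x) = 3/2 + 1/2·(x + 1) - 3·(x + 1)², so S_0'(1) = -19/2. On the right, S_1'(1) = b, so b = -19/2.

-9.5000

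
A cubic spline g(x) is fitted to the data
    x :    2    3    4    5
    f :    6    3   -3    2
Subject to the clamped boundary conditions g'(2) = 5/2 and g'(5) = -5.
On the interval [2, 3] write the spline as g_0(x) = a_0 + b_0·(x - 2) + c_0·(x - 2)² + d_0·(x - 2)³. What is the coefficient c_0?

-6

Put σ_i = g'' at the i-th knot. Here h = (1, 1, 1) and Δ = (-3, -6, 5), so the interior equations h_(i-1)·σ_(i-1) + 2(h_(i-1)+h_i)·σ_i + h_i·σ_(i+1) = 6(Δ_i − Δ_(i-1)) read
  1·σ_0 + 4·σ_1 + 1·σ_2 = 6(Δ_1 - Δ_0) = -18
  1·σ_1 + 4·σ_2 + 1·σ_3 = 6(Δ_2 - Δ_1) = 66
Clamped end conditions give two more equations: 2h_0·σ_0 + h_0·σ_1 = 6(Δ_0 - g'(2)) = -33 and h_2·σ_2 + 2h_2·σ_3 = 6(g'(5) - Δ_2) = -60.
Hence σ_0 = -12, σ_1 = -9, σ_2 = 30, σ_3 = -45.
On [2, 3], with g_0(x) = a_0 + b_0·(x - 2) + c_0·(x - 2)² + d_0·(x - 2)³: c_0 = σ_0/2 = -6, d_0 = (σ_1 - σ_0)/(6h_0) = 1/2, b_0 = Δ_0 - h_0(2σ_0 + σ_1)/6 = 5/2.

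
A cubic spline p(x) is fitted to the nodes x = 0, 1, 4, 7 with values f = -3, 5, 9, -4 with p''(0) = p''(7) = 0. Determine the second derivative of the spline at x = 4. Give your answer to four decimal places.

-1.7471

Write m_i for p''(x_i). With h_i = 1, 3, 3 and divided differences Δ_i = 8, 4/3, -13/3, the continuity of p' gives the tridiagonal system
  1·m_0 + 8·m_1 + 3·m_2 = 6(Δ_1 - Δ_0) = -40
  3·m_1 + 12·m_2 + 3·m_3 = 6(Δ_2 - Δ_1) = -34
Natural end conditions: m_0 = m_3 = 0.
Forward elimination and back-substitution give m_0 = 0, m_1 = -126/29, m_2 = -152/87, m_3 = 0.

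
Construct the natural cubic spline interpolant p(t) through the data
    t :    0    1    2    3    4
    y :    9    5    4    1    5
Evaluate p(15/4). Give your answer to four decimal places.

Write m_i for p''(x_i). With h_i = 1, 1, 1, 1 and divided differences Δ_i = -4, -1, -3, 4, the continuity of p' gives the tridiagonal system
  1·m_0 + 4·m_1 + 1·m_2 = 6(Δ_1 - Δ_0) = 18
  1·m_1 + 4·m_2 + 1·m_3 = 6(Δ_2 - Δ_1) = -12
  1·m_2 + 4·m_3 + 1·m_4 = 6(Δ_3 - Δ_2) = 42
Natural end conditions: m_0 = m_4 = 0.
Solving the tridiagonal system: m_0 = 0, m_1 = 45/7, m_2 = -54/7, m_3 = 87/7, m_4 = 0.
On [3, 4], p(t) = 1 - 1/7·(t - 3) + 87/14·(t - 3)² - 29/14·(t - 3)³.
With (t - 3) = 3/4: p(15/4) = 3149/896.

3.5145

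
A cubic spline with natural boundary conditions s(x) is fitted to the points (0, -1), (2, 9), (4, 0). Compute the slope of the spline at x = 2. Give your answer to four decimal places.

0.2500

Let M_i = s''(x_i). Step sizes h_i = 2, 2; slopes of the chords Δ_i = (y_(i+1) - y_i)/h_i = 5, -9/2.
  2·M_0 + 8·M_1 + 2·M_2 = 6(Δ_1 - Δ_0) = -57
Natural end conditions: M_0 = M_2 = 0.
Solving the tridiagonal system: M_0 = 0, M_1 = -57/8, M_2 = 0.
On [2, 4], s'(x) = b_1 + 2c_1·(x - 2) + 3d_1·(x - 2)² with b_1 = Δ_1 - h_1(2M_1 + M_2)/6 = 1/4, c_1 = M_1/2 = -57/16, d_1 = (M_2 - M_1)/(6h_1) = 19/32. So s'(2) = 1/4.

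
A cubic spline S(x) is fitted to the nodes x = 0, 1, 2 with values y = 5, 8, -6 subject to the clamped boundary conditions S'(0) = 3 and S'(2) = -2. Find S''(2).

59

With M_i denoting the second derivative at x_i, h_i = 1, 1, and Δ_i = (y_(i+1) − y_i)/h_i = 3, -14:
  1·M_0 + 4·M_1 + 1·M_2 = 6(Δ_1 - Δ_0) = -102
Clamped end conditions give two more equations: 2h_0·M_0 + h_0·M_1 = 6(Δ_0 - S'(0)) = 0 and h_1·M_1 + 2h_1·M_2 = 6(S'(2) - Δ_1) = 72.
Solving the tridiagonal system: M_0 = 23, M_1 = -46, M_2 = 59.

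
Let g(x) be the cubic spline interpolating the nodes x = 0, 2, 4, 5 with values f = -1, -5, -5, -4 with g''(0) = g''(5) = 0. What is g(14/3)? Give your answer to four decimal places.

Let σ_i = g''(x_i). Step sizes h_i = 2, 2, 1; slopes of the chords Δ_i = (y_(i+1) - y_i)/h_i = -2, 0, 1.
  2·σ_0 + 8·σ_1 + 2·σ_2 = 6(Δ_1 - Δ_0) = 12
  2·σ_1 + 6·σ_2 + 1·σ_3 = 6(Δ_2 - Δ_1) = 6
Natural end conditions: σ_0 = σ_3 = 0.
Forward elimination and back-substitution give σ_0 = 0, σ_1 = 15/11, σ_2 = 6/11, σ_3 = 0.
On [4, 5], g(x) = -5 + 9/11·(x - 4) + 3/11·(x - 4)² - 1/11·(x - 4)³.
With (x - 4) = 2/3: g(14/3) = -1295/297.

-4.3603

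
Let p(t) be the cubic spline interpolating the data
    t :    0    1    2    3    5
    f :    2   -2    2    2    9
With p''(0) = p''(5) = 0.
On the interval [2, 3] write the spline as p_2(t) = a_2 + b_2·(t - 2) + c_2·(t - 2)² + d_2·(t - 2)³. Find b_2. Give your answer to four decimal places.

Write M_i for p''(x_i). With h_i = 1, 1, 1, 2 and divided differences Δ_i = -4, 4, 0, 7/2, the continuity of p' gives the tridiagonal system
  1·M_0 + 4·M_1 + 1·M_2 = 6(Δ_1 - Δ_0) = 48
  1·M_1 + 4·M_2 + 1·M_3 = 6(Δ_2 - Δ_1) = -24
  1·M_2 + 6·M_3 + 2·M_4 = 6(Δ_3 - Δ_2) = 21
Natural end conditions: M_0 = M_4 = 0.
Hence M_0 = 0, M_1 = 1269/86, M_2 = -474/43, M_3 = 459/86, M_4 = 0.
On [2, 3], with p_2(t) = a_2 + b_2·(t - 2) + c_2·(t - 2)² + d_2·(t - 2)³: c_2 = M_2/2 = -237/43, d_2 = (M_3 - M_2)/(6h_2) = 469/172, b_2 = Δ_2 - h_2(2M_2 + M_3)/6 = 479/172.

2.7849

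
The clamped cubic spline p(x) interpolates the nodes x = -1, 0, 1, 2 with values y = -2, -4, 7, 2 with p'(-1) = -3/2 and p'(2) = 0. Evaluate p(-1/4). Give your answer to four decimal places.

-4.6578

With σ_i denoting the second derivative at x_i, h_i = 1, 1, 1, and Δ_i = (y_(i+1) − y_i)/h_i = -2, 11, -5:
  1·σ_0 + 4·σ_1 + 1·σ_2 = 6(Δ_1 - Δ_0) = 78
  1·σ_1 + 4·σ_2 + 1·σ_3 = 6(Δ_2 - Δ_1) = -96
Clamped end conditions give two more equations: 2h_0·σ_0 + h_0·σ_1 = 6(Δ_0 - p'(-1)) = -3 and h_2·σ_2 + 2h_2·σ_3 = 6(p'(2) - Δ_2) = 30.
Solving the tridiagonal system: σ_0 = -94/5, σ_1 = 173/5, σ_2 = -208/5, σ_3 = 179/5.
On [-1, 0], p(x) = -2 - 3/2·(x + 1) - 47/5·(x + 1)² + 89/10·(x + 1)³.
With (x + 1) = 3/4: p(-1/4) = -2981/640.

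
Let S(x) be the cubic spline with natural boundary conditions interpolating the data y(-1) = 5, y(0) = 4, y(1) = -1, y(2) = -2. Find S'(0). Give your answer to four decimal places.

-3.6667

Put σ_i = S'' at the i-th knot. Here h = (1, 1, 1) and Δ = (-1, -5, -1), so the interior equations h_(i-1)·σ_(i-1) + 2(h_(i-1)+h_i)·σ_i + h_i·σ_(i+1) = 6(Δ_i − Δ_(i-1)) read
  1·σ_0 + 4·σ_1 + 1·σ_2 = 6(Δ_1 - Δ_0) = -24
  1·σ_1 + 4·σ_2 + 1·σ_3 = 6(Δ_2 - Δ_1) = 24
Natural end conditions: σ_0 = σ_3 = 0.
Solving: σ_0 = 0, σ_1 = -8, σ_2 = 8, σ_3 = 0.
On [0, 1], S'(x) = b_1 + 2c_1·x + 3d_1·x² with b_1 = Δ_1 - h_1(2σ_1 + σ_2)/6 = -11/3, c_1 = σ_1/2 = -4, d_1 = (σ_2 - σ_1)/(6h_1) = 8/3. So S'(0) = -11/3.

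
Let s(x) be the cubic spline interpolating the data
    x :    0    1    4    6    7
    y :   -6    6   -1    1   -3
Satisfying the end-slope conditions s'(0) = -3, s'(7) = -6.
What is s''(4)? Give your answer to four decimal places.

With M_i denoting the second derivative at x_i, h_i = 1, 3, 2, 1, and Δ_i = (y_(i+1) − y_i)/h_i = 12, -7/3, 1, -4:
  1·M_0 + 8·M_1 + 3·M_2 = 6(Δ_1 - Δ_0) = -86
  3·M_1 + 10·M_2 + 2·M_3 = 6(Δ_2 - Δ_1) = 20
  2·M_2 + 6·M_3 + 1·M_4 = 6(Δ_3 - Δ_2) = -30
Clamped end conditions give two more equations: 2h_0·M_0 + h_0·M_1 = 6(Δ_0 - s'(0)) = 90 and h_3·M_3 + 2h_3·M_4 = 6(s'(7) - Δ_3) = -12.
Solving the tridiagonal system: M_0 = 4125/74, M_1 = -795/37, M_2 = 2231/222, M_3 = -890/111, M_4 = -221/111.

10.0495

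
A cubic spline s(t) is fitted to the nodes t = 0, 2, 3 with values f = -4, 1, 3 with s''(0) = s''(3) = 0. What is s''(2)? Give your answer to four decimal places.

-0.5000

Write M_i for s''(x_i). With h_i = 2, 1 and divided differences Δ_i = 5/2, 2, the continuity of s' gives the tridiagonal system
  2·M_0 + 6·M_1 + 1·M_2 = 6(Δ_1 - Δ_0) = -3
Natural end conditions: M_0 = M_2 = 0.
Solving: M_0 = 0, M_1 = -1/2, M_2 = 0.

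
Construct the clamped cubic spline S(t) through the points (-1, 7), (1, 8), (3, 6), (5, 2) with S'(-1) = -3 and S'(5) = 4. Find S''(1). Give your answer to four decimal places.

-1.9667

Let M_i = S''(x_i). Step sizes h_i = 2, 2, 2; slopes of the chords Δ_i = (y_(i+1) - y_i)/h_i = 1/2, -1, -2.
  2·M_0 + 8·M_1 + 2·M_2 = 6(Δ_1 - Δ_0) = -9
  2·M_1 + 8·M_2 + 2·M_3 = 6(Δ_2 - Δ_1) = -6
Clamped end conditions give two more equations: 2h_0·M_0 + h_0·M_1 = 6(Δ_0 - S'(-1)) = 21 and h_2·M_2 + 2h_2·M_3 = 6(S'(5) - Δ_2) = 36.
Solving: M_0 = 187/30, M_1 = -59/30, M_2 = -43/15, M_3 = 313/30.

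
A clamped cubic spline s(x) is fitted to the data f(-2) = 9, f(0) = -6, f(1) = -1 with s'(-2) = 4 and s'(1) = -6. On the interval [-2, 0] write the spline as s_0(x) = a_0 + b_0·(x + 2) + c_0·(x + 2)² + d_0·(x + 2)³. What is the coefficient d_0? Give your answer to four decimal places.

With M_i denoting the second derivative at x_i, h_i = 2, 1, and Δ_i = (y_(i+1) − y_i)/h_i = -15/2, 5:
  2·M_0 + 6·M_1 + 1·M_2 = 6(Δ_1 - Δ_0) = 75
Clamped end conditions give two more equations: 2h_0·M_0 + h_0·M_1 = 6(Δ_0 - s'(-2)) = -69 and h_1·M_1 + 2h_1·M_2 = 6(s'(1) - Δ_1) = -66.
Hence M_0 = -397/12, M_1 = 95/3, M_2 = -293/6.
On [-2, 0], with s_0(x) = a_0 + b_0·(x + 2) + c_0·(x + 2)² + d_0·(x + 2)³: c_0 = M_0/2 = -397/24, d_0 = (M_1 - M_0)/(6h_0) = 259/48, b_0 = Δ_0 - h_0(2M_0 + M_1)/6 = 4.

5.3958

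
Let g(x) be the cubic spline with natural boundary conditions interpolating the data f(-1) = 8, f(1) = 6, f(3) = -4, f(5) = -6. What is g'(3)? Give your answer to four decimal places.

-3.6667

Let m_i = g''(x_i). Step sizes h_i = 2, 2, 2; slopes of the chords Δ_i = (y_(i+1) - y_i)/h_i = -1, -5, -1.
  2·m_0 + 8·m_1 + 2·m_2 = 6(Δ_1 - Δ_0) = -24
  2·m_1 + 8·m_2 + 2·m_3 = 6(Δ_2 - Δ_1) = 24
Natural end conditions: m_0 = m_3 = 0.
Solving the tridiagonal system: m_0 = 0, m_1 = -4, m_2 = 4, m_3 = 0.
On [3, 5], g'(x) = b_2 + 2c_2·(x - 3) + 3d_2·(x - 3)² with b_2 = Δ_2 - h_2(2m_2 + m_3)/6 = -11/3, c_2 = m_2/2 = 2, d_2 = (m_3 - m_2)/(6h_2) = -1/3. So g'(3) = -11/3.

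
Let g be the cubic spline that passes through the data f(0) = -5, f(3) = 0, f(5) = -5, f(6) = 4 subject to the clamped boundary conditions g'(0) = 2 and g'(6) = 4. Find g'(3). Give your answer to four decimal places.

-3.7632

Put M_i = g'' at the i-th knot. Here h = (3, 2, 1) and Δ = (5/3, -5/2, 9), so the interior equations h_(i-1)·M_(i-1) + 2(h_(i-1)+h_i)·M_i + h_i·M_(i+1) = 6(Δ_i − Δ_(i-1)) read
  3·M_0 + 10·M_1 + 2·M_2 = 6(Δ_1 - Δ_0) = -25
  2·M_1 + 6·M_2 + 1·M_3 = 6(Δ_2 - Δ_1) = 69
Clamped end conditions give two more equations: 2h_0·M_0 + h_0·M_1 = 6(Δ_0 - g'(0)) = -2 and h_2·M_2 + 2h_2·M_3 = 6(g'(6) - Δ_2) = -30.
Solving the tridiagonal system: M_0 = 181/57, M_1 = -400/57, M_2 = 1016/57, M_3 = -1363/57.
On [3, 5], g'(t) = b_1 + 2c_1·(t - 3) + 3d_1·(t - 3)² with b_1 = Δ_1 - h_1(2M_1 + M_2)/6 = -143/38, c_1 = M_1/2 = -200/57, d_1 = (M_2 - M_1)/(6h_1) = 118/57. So g'(3) = -143/38.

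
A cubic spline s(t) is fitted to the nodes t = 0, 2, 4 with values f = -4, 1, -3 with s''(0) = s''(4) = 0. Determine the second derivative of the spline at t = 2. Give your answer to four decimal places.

Write σ_i for s''(x_i). With h_i = 2, 2 and divided differences Δ_i = 5/2, -2, the continuity of s' gives the tridiagonal system
  2·σ_0 + 8·σ_1 + 2·σ_2 = 6(Δ_1 - Δ_0) = -27
Natural end conditions: σ_0 = σ_2 = 0.
Solving: σ_0 = 0, σ_1 = -27/8, σ_2 = 0.

-3.3750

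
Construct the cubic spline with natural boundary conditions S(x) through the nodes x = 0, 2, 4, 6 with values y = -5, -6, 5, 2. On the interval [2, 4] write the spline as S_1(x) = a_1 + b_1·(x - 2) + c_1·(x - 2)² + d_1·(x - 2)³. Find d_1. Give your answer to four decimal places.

Put σ_i = S'' at the i-th knot. Here h = (2, 2, 2) and Δ = (-1/2, 11/2, -3/2), so the interior equations h_(i-1)·σ_(i-1) + 2(h_(i-1)+h_i)·σ_i + h_i·σ_(i+1) = 6(Δ_i − Δ_(i-1)) read
  2·σ_0 + 8·σ_1 + 2·σ_2 = 6(Δ_1 - Δ_0) = 36
  2·σ_1 + 8·σ_2 + 2·σ_3 = 6(Δ_2 - Δ_1) = -42
Natural end conditions: σ_0 = σ_3 = 0.
Solving the tridiagonal system: σ_0 = 0, σ_1 = 31/5, σ_2 = -34/5, σ_3 = 0.
On [2, 4], with S_1(x) = a_1 + b_1·(x - 2) + c_1·(x - 2)² + d_1·(x - 2)³: c_1 = σ_1/2 = 31/10, d_1 = (σ_2 - σ_1)/(6h_1) = -13/12, b_1 = Δ_1 - h_1(2σ_1 + σ_2)/6 = 109/30.

-1.0833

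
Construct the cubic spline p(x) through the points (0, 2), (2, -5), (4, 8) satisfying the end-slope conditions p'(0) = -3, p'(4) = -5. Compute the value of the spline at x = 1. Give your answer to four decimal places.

-3.3125

Put m_i = p'' at the i-th knot. Here h = (2, 2) and Δ = (-7/2, 13/2), so the interior equations h_(i-1)·m_(i-1) + 2(h_(i-1)+h_i)·m_i + h_i·m_(i+1) = 6(Δ_i − Δ_(i-1)) read
  2·m_0 + 8·m_1 + 2·m_2 = 6(Δ_1 - Δ_0) = 60
Clamped end conditions give two more equations: 2h_0·m_0 + h_0·m_1 = 6(Δ_0 - p'(0)) = -3 and h_1·m_1 + 2h_1·m_2 = 6(p'(4) - Δ_1) = -69.
Forward elimination and back-substitution give m_0 = -35/4, m_1 = 16, m_2 = -101/4.
On [0, 2], p(x) = 2 - 3·x - 35/8·x² + 33/16·x³.
With x = 1: p(1) = -53/16.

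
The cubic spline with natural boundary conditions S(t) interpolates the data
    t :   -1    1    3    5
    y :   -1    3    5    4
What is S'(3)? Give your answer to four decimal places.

With M_i denoting the second derivative at x_i, h_i = 2, 2, 2, and Δ_i = (y_(i+1) − y_i)/h_i = 2, 1, -1/2:
  2·M_0 + 8·M_1 + 2·M_2 = 6(Δ_1 - Δ_0) = -6
  2·M_1 + 8·M_2 + 2·M_3 = 6(Δ_2 - Δ_1) = -9
Natural end conditions: M_0 = M_3 = 0.
Solving the tridiagonal system: M_0 = 0, M_1 = -1/2, M_2 = -1, M_3 = 0.
On [3, 5], S'(t) = b_2 + 2c_2·(t - 3) + 3d_2·(t - 3)² with b_2 = Δ_2 - h_2(2M_2 + M_3)/6 = 1/6, c_2 = M_2/2 = -1/2, d_2 = (M_3 - M_2)/(6h_2) = 1/12. So S'(3) = 1/6.

0.1667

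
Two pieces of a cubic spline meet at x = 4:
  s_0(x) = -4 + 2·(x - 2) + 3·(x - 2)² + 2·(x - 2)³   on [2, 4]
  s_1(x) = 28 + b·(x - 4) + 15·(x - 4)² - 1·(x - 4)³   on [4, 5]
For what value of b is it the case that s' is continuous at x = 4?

38

s_0'(x) = 2 + 6·(x - 2) + 6·(x - 2)², so s_0'(4) = 38. On the right, s_1'(4) = b, so b = 38.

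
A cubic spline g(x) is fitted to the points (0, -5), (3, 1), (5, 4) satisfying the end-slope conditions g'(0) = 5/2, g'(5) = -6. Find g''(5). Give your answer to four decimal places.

With M_i denoting the second derivative at x_i, h_i = 3, 2, and Δ_i = (y_(i+1) − y_i)/h_i = 2, 3/2:
  3·M_0 + 10·M_1 + 2·M_2 = 6(Δ_1 - Δ_0) = -3
Clamped end conditions give two more equations: 2h_0·M_0 + h_0·M_1 = 6(Δ_0 - g'(0)) = -3 and h_1·M_1 + 2h_1·M_2 = 6(g'(5) - Δ_1) = -45.
Forward elimination and back-substitution give M_0 = -19/10, M_1 = 14/5, M_2 = -253/20.

-12.6500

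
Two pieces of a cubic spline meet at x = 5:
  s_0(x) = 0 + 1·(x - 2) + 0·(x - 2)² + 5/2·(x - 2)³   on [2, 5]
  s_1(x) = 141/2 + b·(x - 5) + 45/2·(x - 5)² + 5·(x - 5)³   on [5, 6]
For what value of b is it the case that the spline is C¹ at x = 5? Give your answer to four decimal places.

s_0'(x) = 1 + 0·(x - 2) + 15/2·(x - 2)², so s_0'(5) = 137/2. On the right, s_1'(5) = b, so b = 137/2.

68.5000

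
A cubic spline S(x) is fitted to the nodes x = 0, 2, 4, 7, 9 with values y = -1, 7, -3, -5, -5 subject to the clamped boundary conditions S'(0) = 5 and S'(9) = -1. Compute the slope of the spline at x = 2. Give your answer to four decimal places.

Let σ_i = S''(x_i). Step sizes h_i = 2, 2, 3, 2; slopes of the chords Δ_i = (y_(i+1) - y_i)/h_i = 4, -5, -2/3, 0.
  2·σ_0 + 8·σ_1 + 2·σ_2 = 6(Δ_1 - Δ_0) = -54
  2·σ_1 + 10·σ_2 + 3·σ_3 = 6(Δ_2 - Δ_1) = 26
  3·σ_2 + 10·σ_3 + 2·σ_4 = 6(Δ_3 - Δ_2) = 4
Clamped end conditions give two more equations: 2h_0·σ_0 + h_0·σ_1 = 6(Δ_0 - S'(0)) = -6 and h_3·σ_3 + 2h_3·σ_4 = 6(S'(9) - Δ_3) = -6.
Forward elimination and back-substitution give σ_0 = 494/177, σ_1 = -1519/177, σ_2 = 803/177, σ_3 = -130/177, σ_4 = -401/354.
On [2, 4], S'(x) = b_1 + 2c_1·(x - 2) + 3d_1·(x - 2)² with b_1 = Δ_1 - h_1(2σ_1 + σ_2)/6 = -140/177, c_1 = σ_1/2 = -1519/354, d_1 = (σ_2 - σ_1)/(6h_1) = 129/118. So S'(2) = -140/177.

-0.7910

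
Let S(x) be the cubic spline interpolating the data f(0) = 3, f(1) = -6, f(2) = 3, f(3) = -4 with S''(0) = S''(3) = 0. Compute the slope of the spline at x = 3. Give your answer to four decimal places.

-12.4667

With m_i denoting the second derivative at x_i, h_i = 1, 1, 1, and Δ_i = (y_(i+1) − y_i)/h_i = -9, 9, -7:
  1·m_0 + 4·m_1 + 1·m_2 = 6(Δ_1 - Δ_0) = 108
  1·m_1 + 4·m_2 + 1·m_3 = 6(Δ_2 - Δ_1) = -96
Natural end conditions: m_0 = m_3 = 0.
Solving the tridiagonal system: m_0 = 0, m_1 = 176/5, m_2 = -164/5, m_3 = 0.
On [2, 3], S'(x) = b_2 + 2c_2·(x - 2) + 3d_2·(x - 2)² with b_2 = Δ_2 - h_2(2m_2 + m_3)/6 = 59/15, c_2 = m_2/2 = -82/5, d_2 = (m_3 - m_2)/(6h_2) = 82/15. So S'(3) = -187/15.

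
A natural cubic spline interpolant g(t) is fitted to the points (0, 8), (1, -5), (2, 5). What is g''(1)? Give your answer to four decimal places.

Put M_i = g'' at the i-th knot. Here h = (1, 1) and Δ = (-13, 10), so the interior equations h_(i-1)·M_(i-1) + 2(h_(i-1)+h_i)·M_i + h_i·M_(i+1) = 6(Δ_i − Δ_(i-1)) read
  1·M_0 + 4·M_1 + 1·M_2 = 6(Δ_1 - Δ_0) = 138
Natural end conditions: M_0 = M_2 = 0.
Hence M_0 = 0, M_1 = 69/2, M_2 = 0.

34.5000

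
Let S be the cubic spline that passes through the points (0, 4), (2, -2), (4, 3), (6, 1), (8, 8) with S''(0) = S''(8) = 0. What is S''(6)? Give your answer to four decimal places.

Let M_i = S''(x_i). Step sizes h_i = 2, 2, 2, 2; slopes of the chords Δ_i = (y_(i+1) - y_i)/h_i = -3, 5/2, -1, 7/2.
  2·M_0 + 8·M_1 + 2·M_2 = 6(Δ_1 - Δ_0) = 33
  2·M_1 + 8·M_2 + 2·M_3 = 6(Δ_2 - Δ_1) = -21
  2·M_2 + 8·M_3 + 2·M_4 = 6(Δ_3 - Δ_2) = 27
Natural end conditions: M_0 = M_4 = 0.
Solving the tridiagonal system: M_0 = 0, M_1 = 303/56, M_2 = -36/7, M_3 = 261/56, M_4 = 0.

4.6607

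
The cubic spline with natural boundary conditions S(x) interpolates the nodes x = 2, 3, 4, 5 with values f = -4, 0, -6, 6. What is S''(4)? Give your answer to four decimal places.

32.8000

Let m_i = S''(x_i). Step sizes h_i = 1, 1, 1; slopes of the chords Δ_i = (y_(i+1) - y_i)/h_i = 4, -6, 12.
  1·m_0 + 4·m_1 + 1·m_2 = 6(Δ_1 - Δ_0) = -60
  1·m_1 + 4·m_2 + 1·m_3 = 6(Δ_2 - Δ_1) = 108
Natural end conditions: m_0 = m_3 = 0.
Hence m_0 = 0, m_1 = -116/5, m_2 = 164/5, m_3 = 0.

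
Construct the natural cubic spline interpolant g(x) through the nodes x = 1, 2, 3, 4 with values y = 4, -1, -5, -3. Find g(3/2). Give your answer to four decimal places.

1.5500

Put m_i = g'' at the i-th knot. Here h = (1, 1, 1) and Δ = (-5, -4, 2), so the interior equations h_(i-1)·m_(i-1) + 2(h_(i-1)+h_i)·m_i + h_i·m_(i+1) = 6(Δ_i − Δ_(i-1)) read
  1·m_0 + 4·m_1 + 1·m_2 = 6(Δ_1 - Δ_0) = 6
  1·m_1 + 4·m_2 + 1·m_3 = 6(Δ_2 - Δ_1) = 36
Natural end conditions: m_0 = m_3 = 0.
Hence m_0 = 0, m_1 = -4/5, m_2 = 46/5, m_3 = 0.
On [1, 2], g(x) = 4 - 73/15·(x - 1) + 0·(x - 1)² - 2/15·(x - 1)³.
With (x - 1) = 1/2: g(3/2) = 31/20.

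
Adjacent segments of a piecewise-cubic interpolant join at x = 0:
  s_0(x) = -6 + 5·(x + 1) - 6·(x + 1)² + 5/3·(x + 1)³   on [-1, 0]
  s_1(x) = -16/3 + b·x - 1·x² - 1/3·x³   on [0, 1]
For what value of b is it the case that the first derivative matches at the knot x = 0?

-2

s_0'(x) = 5 - 12·(x + 1) + 5·(x + 1)², so s_0'(0) = -2. On the right, s_1'(0) = b, so b = -2.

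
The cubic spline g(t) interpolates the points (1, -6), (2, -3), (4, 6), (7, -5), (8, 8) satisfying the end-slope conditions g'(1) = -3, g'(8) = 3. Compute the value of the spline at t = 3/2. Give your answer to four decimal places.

With σ_i denoting the second derivative at x_i, h_i = 1, 2, 3, 1, and Δ_i = (y_(i+1) − y_i)/h_i = 3, 9/2, -11/3, 13:
  1·σ_0 + 6·σ_1 + 2·σ_2 = 6(Δ_1 - Δ_0) = 9
  2·σ_1 + 10·σ_2 + 3·σ_3 = 6(Δ_2 - Δ_1) = -49
  3·σ_2 + 8·σ_3 + 1·σ_4 = 6(Δ_3 - Δ_2) = 100
Clamped end conditions give two more equations: 2h_0·σ_0 + h_0·σ_1 = 6(Δ_0 - g'(1)) = 36 and h_3·σ_3 + 2h_3·σ_4 = 6(g'(8) - Δ_3) = -60.
Solving: σ_0 = 3689/222, σ_1 = 307/111, σ_2 = -5375/444, σ_3 = 1641/74, σ_4 = -6081/148.
On [1, 2], g(t) = -6 - 3·(t - 1) + 3689/444·(t - 1)² - 1025/444·(t - 1)³.
With (t - 1) = 1/2: g(3/2) = -20287/3552.

-5.7114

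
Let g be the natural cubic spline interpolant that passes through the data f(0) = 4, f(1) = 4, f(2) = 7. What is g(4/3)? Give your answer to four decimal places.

4.7222

Write M_i for g''(x_i). With h_i = 1, 1 and divided differences Δ_i = 0, 3, the continuity of g' gives the tridiagonal system
  1·M_0 + 4·M_1 + 1·M_2 = 6(Δ_1 - Δ_0) = 18
Natural end conditions: M_0 = M_2 = 0.
Forward elimination and back-substitution give M_0 = 0, M_1 = 9/2, M_2 = 0.
On [1, 2], g(x) = 4 + 3/2·(x - 1) + 9/4·(x - 1)² - 3/4·(x - 1)³.
With (x - 1) = 1/3: g(4/3) = 85/18.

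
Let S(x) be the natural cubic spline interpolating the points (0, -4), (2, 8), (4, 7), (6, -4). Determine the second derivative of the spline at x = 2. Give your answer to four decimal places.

Let M_i = S''(x_i). Step sizes h_i = 2, 2, 2; slopes of the chords Δ_i = (y_(i+1) - y_i)/h_i = 6, -1/2, -11/2.
  2·M_0 + 8·M_1 + 2·M_2 = 6(Δ_1 - Δ_0) = -39
  2·M_1 + 8·M_2 + 2·M_3 = 6(Δ_2 - Δ_1) = -30
Natural end conditions: M_0 = M_3 = 0.
Solving the tridiagonal system: M_0 = 0, M_1 = -21/5, M_2 = -27/10, M_3 = 0.

-4.2000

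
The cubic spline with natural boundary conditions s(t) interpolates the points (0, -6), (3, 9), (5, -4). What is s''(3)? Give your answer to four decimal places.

Let σ_i = s''(x_i). Step sizes h_i = 3, 2; slopes of the chords Δ_i = (y_(i+1) - y_i)/h_i = 5, -13/2.
  3·σ_0 + 10·σ_1 + 2·σ_2 = 6(Δ_1 - Δ_0) = -69
Natural end conditions: σ_0 = σ_2 = 0.
Solving the tridiagonal system: σ_0 = 0, σ_1 = -69/10, σ_2 = 0.

-6.9000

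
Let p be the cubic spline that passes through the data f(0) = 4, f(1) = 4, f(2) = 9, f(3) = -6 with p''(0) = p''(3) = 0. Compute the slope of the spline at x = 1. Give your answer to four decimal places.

Let M_i = p''(x_i). Step sizes h_i = 1, 1, 1; slopes of the chords Δ_i = (y_(i+1) - y_i)/h_i = 0, 5, -15.
  1·M_0 + 4·M_1 + 1·M_2 = 6(Δ_1 - Δ_0) = 30
  1·M_1 + 4·M_2 + 1·M_3 = 6(Δ_2 - Δ_1) = -120
Natural end conditions: M_0 = M_3 = 0.
Hence M_0 = 0, M_1 = 16, M_2 = -34, M_3 = 0.
On [1, 2], p'(x) = b_1 + 2c_1·(x - 1) + 3d_1·(x - 1)² with b_1 = Δ_1 - h_1(2M_1 + M_2)/6 = 16/3, c_1 = M_1/2 = 8, d_1 = (M_2 - M_1)/(6h_1) = -25/3. So p'(1) = 16/3.

5.3333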